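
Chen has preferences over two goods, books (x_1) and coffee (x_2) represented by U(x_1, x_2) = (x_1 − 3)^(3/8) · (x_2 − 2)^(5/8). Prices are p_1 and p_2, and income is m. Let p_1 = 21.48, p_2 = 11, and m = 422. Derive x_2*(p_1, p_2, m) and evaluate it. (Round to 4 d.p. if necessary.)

x_2* = 21.0659

Let x_1' = x_1−3, x_2' = x_2−2. MRS = (3/5)·x_2'/x_1' = p_1/p_2.
After buying the subsistence bundle (3, 2), a share 0.375 of the remaining income goes to x_1: x_1* = 3 + 0.375·(m − 3p_1 − 2p_2)/p_1.
Discretionary income = 422 − 3·21.48 − 2·11 = 335.56; x_2* = 2 + 0.625·335.56/11 = 21.0659.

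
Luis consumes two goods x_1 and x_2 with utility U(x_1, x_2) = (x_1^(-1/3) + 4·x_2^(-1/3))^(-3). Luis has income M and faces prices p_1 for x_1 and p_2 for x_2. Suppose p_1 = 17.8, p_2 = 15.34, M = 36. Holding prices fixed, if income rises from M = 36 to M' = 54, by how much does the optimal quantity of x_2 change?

MRS = MU_x_1/MU_x_2 = (1/4)·(x_2/x_1)^(4/3). Set equal to p_1/p_2.
Hence x_2/x_1 = (4·p_1/p_2)^(1/(4/3)), i.e. raised to the 0.75 power.
With the ratio pinned down, the budget gives x_1* = M/(p_1 + p_2·(x_2/x_1)) and x_2* = (x_2/x_1)·x_1*.
Numerically x_2/x_1 = 3.162212, so x_1* = 36/(17.8 + 15.34·3.162212) = 0.5429 and x_2* = 3.162212·0.5429 = 1.7168.
At M' = 54: x_2* = 2.5752. Change: 2.5752 − 1.7168 = 0.8584.

Δx_2* = 0.8584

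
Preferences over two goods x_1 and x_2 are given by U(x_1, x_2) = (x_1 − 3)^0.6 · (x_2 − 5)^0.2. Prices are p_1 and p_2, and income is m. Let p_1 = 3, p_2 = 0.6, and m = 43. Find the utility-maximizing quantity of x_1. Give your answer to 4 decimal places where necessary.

x_1* = 10.75

This is Cobb-Douglas in (x_1−3, x_2−5): tangency gives 0.6·p_2·(x_2−5) = 0.2·p_1·(x_1−3).
Substituting into the budget: x_1* = 3 + 0.75·(m − 3·p_1 − 5·p_2)/p_1, and x_2* = 5 + 0.25·(…)/p_2.
Discretionary income = 43 − 3·3 − 5·0.6 = 31; x_1* = 3 + 0.75·31/3 = 10.75.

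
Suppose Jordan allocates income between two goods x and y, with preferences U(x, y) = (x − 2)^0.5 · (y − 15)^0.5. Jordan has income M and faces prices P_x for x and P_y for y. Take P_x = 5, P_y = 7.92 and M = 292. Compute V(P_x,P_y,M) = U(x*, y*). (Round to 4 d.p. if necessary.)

This is Cobb-Douglas in (x−2, y−15): tangency gives 0.5·P_y·(y−15) = 0.5·P_x·(x−2).
Substituting into the budget: x* = 2 + 0.5·(M − 2·P_x − 15·P_y)/P_x, and y* = 15 + 0.5·(…)/P_y.
Discretionary income = 292 − 2·5 − 15·7.92 = 163.2; x* = 2 + 0.5·163.2/5 = 18.32; y* = 15 + 0.5·163.2/7.92 = 25.303.
Utility at the optimum: U(18.32, 25.303) = 12.9671.

V = 12.9671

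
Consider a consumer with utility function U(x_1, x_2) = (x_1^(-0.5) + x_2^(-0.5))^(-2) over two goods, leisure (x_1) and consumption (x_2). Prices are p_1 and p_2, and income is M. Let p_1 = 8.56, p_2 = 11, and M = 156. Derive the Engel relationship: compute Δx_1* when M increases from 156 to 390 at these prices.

Δx_1* = 13.0972

MRS = MU_x_1/MU_x_2 = (x_2/x_1)^(1.5). Set equal to p_1/p_2.
Solve for the ratio: x_2/x_1 = [p_1/p_2]^(2/3).
Substitute x_2 = (x_2/x_1)·x_1 into the budget: x_1* = M/(p_1 + p_2·(x_2/x_1)).
Numerically x_2/x_1 = 0.846033, so x_1* = 156/(8.56 + 11·0.846033) = 8.7315.
At M' = 390: x_1* = 21.8287. Change: 21.8287 − 8.7315 = 13.0972.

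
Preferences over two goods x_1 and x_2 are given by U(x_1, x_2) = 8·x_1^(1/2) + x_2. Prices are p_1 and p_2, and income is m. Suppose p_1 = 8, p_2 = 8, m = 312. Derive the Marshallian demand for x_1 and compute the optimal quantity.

Plugging in: x_1* = (4·8/8)² = 16.

x_1* = 16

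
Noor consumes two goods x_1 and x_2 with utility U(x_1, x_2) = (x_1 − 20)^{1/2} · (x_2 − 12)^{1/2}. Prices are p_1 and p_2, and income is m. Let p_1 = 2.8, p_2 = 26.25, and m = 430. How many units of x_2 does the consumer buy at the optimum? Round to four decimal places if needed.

Discretionary income = 430 − 20·2.8 − 12·26.25 = 59; x_2* = 12 + 0.5·59/26.25 = 13.1238.

x_2* = 13.1238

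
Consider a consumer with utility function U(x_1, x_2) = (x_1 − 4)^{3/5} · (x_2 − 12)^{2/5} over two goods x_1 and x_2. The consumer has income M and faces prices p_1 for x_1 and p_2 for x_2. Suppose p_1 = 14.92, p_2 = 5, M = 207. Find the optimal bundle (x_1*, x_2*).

Discretionary income = 207 − 4·14.92 − 12·5 = 87.32; x_1* = 4 + 0.6·87.32/14.92 = 7.5115; x_2* = 12 + 0.4·87.32/5 = 18.9856.

x_1* = 7.5115, x_2* = 18.9856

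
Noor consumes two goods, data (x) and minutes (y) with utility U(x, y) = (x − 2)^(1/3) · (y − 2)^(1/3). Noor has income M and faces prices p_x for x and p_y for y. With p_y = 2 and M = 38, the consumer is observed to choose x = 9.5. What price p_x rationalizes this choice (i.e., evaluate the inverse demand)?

p_x = 2

This is Cobb-Douglas in (x−2, y−2): tangency gives 1/3·p_y·(y−2) = 1/3·p_x·(x−2).
Substituting into the budget: x* = 2 + 0.5·(M − 2·p_x − 2·p_y)/p_x, and y* = 2 + 0.5·(…)/p_y.
Set x* = 9.5 in the demand function and solve for p_x: p_x = 2.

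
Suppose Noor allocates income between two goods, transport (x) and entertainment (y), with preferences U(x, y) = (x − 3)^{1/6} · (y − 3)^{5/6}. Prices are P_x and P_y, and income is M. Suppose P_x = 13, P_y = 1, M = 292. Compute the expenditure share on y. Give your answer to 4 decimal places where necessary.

Substituting into the budget: x* = 3 + 1/6·(M − 3·P_x − 3·P_y)/P_x, and y* = 3 + 5/6·(…)/P_y.
Discretionary income = 292 − 3·13 − 3·1 = 250; x* = 3 + 1/6·250/13 = 6.2051; y* = 3 + 5/6·250/1 = 211.3333.
Expenditure on y: 1·211.3333 = 211.3333; share = 0.7237.

share on y = 0.7237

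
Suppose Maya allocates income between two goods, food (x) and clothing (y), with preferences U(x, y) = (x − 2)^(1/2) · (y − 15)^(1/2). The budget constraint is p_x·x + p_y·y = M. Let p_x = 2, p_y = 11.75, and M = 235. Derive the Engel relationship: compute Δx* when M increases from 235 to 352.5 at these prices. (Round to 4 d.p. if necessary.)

Δx* = 29.375

This is Cobb-Douglas in (x−2, y−15): tangency gives 0.5·p_y·(y−15) = 0.5·p_x·(x−2).
After buying the subsistence bundle (2, 15), a share 0.5 of the remaining income goes to x: x* = 2 + 0.5·(M − 2p_x − 15p_y)/p_x.
Discretionary income = 235 − 2·2 − 15·11.75 = 54.75; x* = 2 + 0.5·54.75/2 = 15.6875.
At M' = 352.5: x* = 45.0625. Change: 45.0625 − 15.6875 = 29.375.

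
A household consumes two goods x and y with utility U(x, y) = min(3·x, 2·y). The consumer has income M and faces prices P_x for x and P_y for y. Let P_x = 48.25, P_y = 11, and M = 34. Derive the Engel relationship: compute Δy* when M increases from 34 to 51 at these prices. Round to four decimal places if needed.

With perfect complements, no substitution: consume in ratio x:y = 2:3.
Budget: P_x·x + P_y·(3/2)·x = M, so (2·P_x + 3·P_y)·x = 2·M.
Demand: x*(P_x,P_y,M) = 2·M/(2·P_x + 3·P_y), y* = 3·M/(2·P_x + 3·P_y).
Here 2·48.25 + 3·11 = 129.5, giving y* = 0.7876.
At M' = 51: y* = 1.1815. Change: 1.1815 − 0.7876 = 0.3938.

Δy* = 0.3938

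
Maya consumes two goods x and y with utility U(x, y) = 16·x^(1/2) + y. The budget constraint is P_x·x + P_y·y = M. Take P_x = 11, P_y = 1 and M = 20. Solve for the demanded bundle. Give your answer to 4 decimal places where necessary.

Solve: √x = 8·P_y/P_x, so x*(P_x,P_y) = (8·P_y/P_x)², and y* = (M − P_x·x*)/P_y.
Plugging in: x* = (8·1/11)² = 0.5289, y* = 14.1818.

x* = 0.5289, y* = 14.1818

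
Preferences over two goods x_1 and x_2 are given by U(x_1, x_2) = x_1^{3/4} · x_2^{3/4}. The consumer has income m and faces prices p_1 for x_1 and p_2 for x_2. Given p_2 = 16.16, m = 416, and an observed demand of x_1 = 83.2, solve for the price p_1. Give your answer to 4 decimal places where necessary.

p_1 = 2.5

The MRS is x_2/x_1. Set MRS = p_1/p_2.
Rearranging, p_2·x_2 = p_1·x_1. Substituting into the budget gives p_1·x_1·(1 + 1) = m.
Demand: x_1*(p_1,p_2,m) = 0.5·m/p_1 and x_2* = 0.5·m/p_2.
Set x_1* = 83.2 in the demand function and solve for p_1: p_1 = 2.5.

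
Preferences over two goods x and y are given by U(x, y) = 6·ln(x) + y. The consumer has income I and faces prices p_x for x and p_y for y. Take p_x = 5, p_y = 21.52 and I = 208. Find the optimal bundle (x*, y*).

x* = 25.824, y* = 3.6654

Set MRS = p_x/p_y: (6/x)/1 = p_x/p_y.
So x*(p_x,p_y) = 6·p_y/p_x, independent of income; and y* = (I − 6·p_y)/p_y.
At the given prices: x* = 6·21.52/5 = 25.824, and y* = 3.6654.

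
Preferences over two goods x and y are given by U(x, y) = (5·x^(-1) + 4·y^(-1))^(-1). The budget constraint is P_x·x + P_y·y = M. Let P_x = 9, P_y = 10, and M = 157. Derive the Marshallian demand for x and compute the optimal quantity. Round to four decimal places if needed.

With the ratio pinned down, the budget gives x* = M/(P_x + P_y·(y/x)) and y* = (y/x)·x*.
Numerically y/x = 0.848528, so x* = 157/(9 + 10·0.848528) = 8.979.

x* = 8.979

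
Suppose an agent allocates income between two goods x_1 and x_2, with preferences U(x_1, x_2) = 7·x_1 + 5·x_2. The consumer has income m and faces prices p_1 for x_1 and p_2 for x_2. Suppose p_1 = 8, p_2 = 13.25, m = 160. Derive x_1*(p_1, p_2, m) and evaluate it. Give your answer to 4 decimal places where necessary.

x_1* = 20

Linear utility — the consumer picks whichever good has higher MU/price: 7/8 = 0.875 vs 5/13.25 = 0.3774.
x_1 gives more utility per dollar, so spend all income on x_1: x_1* = m/p_1, x_2* = 0.
Numerically: x_1* = 20, x_2* = 0.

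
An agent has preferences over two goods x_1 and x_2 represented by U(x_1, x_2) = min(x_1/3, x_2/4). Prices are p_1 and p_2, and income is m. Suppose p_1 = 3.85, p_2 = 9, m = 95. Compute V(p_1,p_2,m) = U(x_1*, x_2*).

V = 1.9979

Leontief preferences: the optimum is at the kink where x_1/3 = x_2/4, i.e. x_2 = (4/3)·x_1.
Budget: p_1·x_1 + p_2·(4/3)·x_1 = m, so (3·p_1 + 4·p_2)·x_1 = 3·m.
Demand: x_1*(p_1,p_2,m) = 3·m/(3·p_1 + 4·p_2), x_2* = 4·m/(3·p_1 + 4·p_2).
Here 3·3.85 + 4·9 = 47.55, giving x_1* = 5.9937 and x_2* = 7.9916.
Utility at the optimum: U(5.9937, 7.9916) = 1.9979.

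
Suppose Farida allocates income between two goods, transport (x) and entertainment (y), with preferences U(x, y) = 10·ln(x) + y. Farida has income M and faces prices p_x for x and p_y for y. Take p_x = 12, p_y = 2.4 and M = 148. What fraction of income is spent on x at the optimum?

share on x = 0.1622

Set MRS = p_x/p_y: (10/x)/1 = p_x/p_y.
So x*(p_x,p_y) = 10·p_y/p_x, independent of income; and y* = (M − 10·p_y)/p_y.
At the given prices: x* = 10·2.4/12 = 2, and y* = 51.6667.
Expenditure on x: 12·2 = 24; share = 0.1622.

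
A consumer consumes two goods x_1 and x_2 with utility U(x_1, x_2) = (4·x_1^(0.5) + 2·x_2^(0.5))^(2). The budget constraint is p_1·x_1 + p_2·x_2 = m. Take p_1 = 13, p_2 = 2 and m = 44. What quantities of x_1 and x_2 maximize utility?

x_1* = 1.2894, x_2* = 13.619

MRS = MU_x_1/MU_x_2 = 2·(x_2/x_1)^(0.5). Set equal to p_1/p_2.
Hence x_2/x_1 = ((1/2)·p_1/p_2)^(1/(0.5)), i.e. raised to the 2 power.
Substitute x_2 = (x_2/x_1)·x_1 into the budget: x_1* = m/(p_1 + p_2·(x_2/x_1)).
Numerically x_2/x_1 = 10.5625, so x_1* = 44/(13 + 2·10.5625) = 1.2894 and x_2* = 10.5625·1.2894 = 13.619.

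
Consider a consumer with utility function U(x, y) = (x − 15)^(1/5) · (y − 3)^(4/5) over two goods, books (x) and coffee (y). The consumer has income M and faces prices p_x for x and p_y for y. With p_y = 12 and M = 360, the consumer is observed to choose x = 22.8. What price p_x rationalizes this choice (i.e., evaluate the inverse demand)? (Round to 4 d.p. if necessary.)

This is Cobb-Douglas in (x−15, y−3): tangency gives 0.2·p_y·(y−3) = 0.8·p_x·(x−15).
Substituting into the budget: x* = 15 + 0.2·(M − 15·p_x − 3·p_y)/p_x, and y* = 3 + 0.8·(…)/p_y.
Set x* = 22.8 in the demand function and solve for p_x: p_x = 6.

p_x = 6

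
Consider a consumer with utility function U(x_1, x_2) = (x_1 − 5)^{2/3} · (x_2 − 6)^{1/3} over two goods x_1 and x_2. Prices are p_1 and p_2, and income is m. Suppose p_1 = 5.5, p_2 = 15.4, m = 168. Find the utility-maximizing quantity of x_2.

x_2* = 7.0411

MRS = 2·(x_2−6)/(x_1−5). Tangency with p_1/p_2 gives x_2−6 = (1/2)·(p_1/p_2)·(x_1−5).
After buying the subsistence bundle (5, 6), a share 2/3 of the remaining income goes to x_1: x_1* = 5 + 2/3·(m − 5p_1 − 6p_2)/p_1.
Discretionary income = 168 − 5·5.5 − 6·15.4 = 48.1; x_2* = 6 + 1/3·48.1/15.4 = 7.0411.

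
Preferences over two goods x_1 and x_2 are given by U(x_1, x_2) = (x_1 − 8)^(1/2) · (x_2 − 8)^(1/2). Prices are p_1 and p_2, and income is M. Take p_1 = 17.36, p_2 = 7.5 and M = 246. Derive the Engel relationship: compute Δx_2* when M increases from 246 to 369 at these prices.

Δx_2* = 8.2

MRS = (x_2−8)/(x_1−8). Tangency with p_1/p_2 gives x_2−8 = (p_1/p_2)·(x_1−8).
After buying the subsistence bundle (8, 8), a share 0.5 of the remaining income goes to x_1: x_1* = 8 + 0.5·(M − 8p_1 − 8p_2)/p_1.
Discretionary income = 246 − 8·17.36 − 8·7.5 = 47.12; x_2* = 8 + 0.5·47.12/7.5 = 11.1413.
At M' = 369: x_2* = 19.3413. Change: 19.3413 − 11.1413 = 8.2.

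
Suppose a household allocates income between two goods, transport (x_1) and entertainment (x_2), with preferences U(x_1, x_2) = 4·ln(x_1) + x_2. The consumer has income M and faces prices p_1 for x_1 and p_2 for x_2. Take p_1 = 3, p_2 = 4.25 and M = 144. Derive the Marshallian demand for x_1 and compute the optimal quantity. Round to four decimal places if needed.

x_1* = 5.6667

MU_x_1 = 4/x_1, MU_x_2 = 1. Tangency: 4/x_1 = p_1/p_2.
So x_1*(p_1,p_2) = 4·p_2/p_1, independent of income; and x_2* = (M − 4·p_2)/p_2.
At the given prices: x_1* = 4·4.25/3 = 5.6667.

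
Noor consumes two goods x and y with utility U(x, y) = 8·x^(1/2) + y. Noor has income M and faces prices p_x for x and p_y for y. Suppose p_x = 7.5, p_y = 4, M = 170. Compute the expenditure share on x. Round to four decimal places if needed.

share on x = 0.2008

Utility is quasi-linear in y; the FOC for x is 4/√x = p_x/p_y.
Solve: √x = 4·p_y/p_x, so x*(p_x,p_y) = (4·p_y/p_x)², and y* = (M − p_x·x*)/p_y.
Plugging in: x* = (4·4/7.5)² = 4.5511, y* = 33.9667.
Expenditure on x: 7.5·4.5511 = 34.1333; share = 0.2008.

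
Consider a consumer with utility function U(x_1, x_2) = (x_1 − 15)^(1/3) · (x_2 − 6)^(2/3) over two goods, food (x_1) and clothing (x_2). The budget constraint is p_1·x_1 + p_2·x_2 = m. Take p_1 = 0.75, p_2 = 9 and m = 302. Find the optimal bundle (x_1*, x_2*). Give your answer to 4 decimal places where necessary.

Let x_1' = x_1−15, x_2' = x_2−6. MRS = (1/2)·x_2'/x_1' = p_1/p_2.
Substituting into the budget: x_1* = 15 + 1/3·(m − 15·p_1 − 6·p_2)/p_1, and x_2* = 6 + 2/3·(…)/p_2.
Discretionary income = 302 − 15·0.75 − 6·9 = 236.75; x_1* = 15 + 1/3·236.75/0.75 = 120.2222; x_2* = 6 + 2/3·236.75/9 = 23.537.

x_1* = 120.2222, x_2* = 23.537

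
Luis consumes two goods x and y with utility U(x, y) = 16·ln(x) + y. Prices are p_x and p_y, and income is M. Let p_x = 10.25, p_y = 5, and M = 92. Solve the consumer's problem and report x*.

MU_x = 16/x, MU_y = 1. Tangency: 16/x = p_x/p_y.
So x*(p_x,p_y) = 16·p_y/p_x, independent of income; and y* = (M − 16·p_y)/p_y.
At the given prices: x* = 16·5/10.25 = 7.8049.

x* = 7.8049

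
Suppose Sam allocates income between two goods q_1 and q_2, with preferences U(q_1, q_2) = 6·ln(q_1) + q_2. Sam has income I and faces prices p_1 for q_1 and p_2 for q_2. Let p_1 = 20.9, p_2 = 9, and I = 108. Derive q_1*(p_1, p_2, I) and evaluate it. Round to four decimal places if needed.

q_1* = 2.5837

So q_1*(p_1,p_2) = 6·p_2/p_1, independent of income; and q_2* = (I − 6·p_2)/p_2.
At the given prices: q_1* = 6·9/20.9 = 2.5837.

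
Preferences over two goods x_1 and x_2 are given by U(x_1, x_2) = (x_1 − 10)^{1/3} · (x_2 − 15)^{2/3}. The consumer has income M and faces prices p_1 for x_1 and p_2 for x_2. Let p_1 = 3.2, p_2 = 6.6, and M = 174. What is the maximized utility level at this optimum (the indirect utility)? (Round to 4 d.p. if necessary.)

Let x_1' = x_1−10, x_2' = x_2−15. MRS = (1/2)·x_2'/x_1' = p_1/p_2.
After buying the subsistence bundle (10, 15), a share 1/3 of the remaining income goes to x_1: x_1* = 10 + 1/3·(M − 10p_1 − 15p_2)/p_1.
Discretionary income = 174 − 10·3.2 − 15·6.6 = 43; x_1* = 10 + 1/3·43/3.2 = 14.4792; x_2* = 15 + 2/3·43/6.6 = 19.3434.
Utility at the optimum: U(14.4792, 19.3434) = 4.3882.

V = 4.3882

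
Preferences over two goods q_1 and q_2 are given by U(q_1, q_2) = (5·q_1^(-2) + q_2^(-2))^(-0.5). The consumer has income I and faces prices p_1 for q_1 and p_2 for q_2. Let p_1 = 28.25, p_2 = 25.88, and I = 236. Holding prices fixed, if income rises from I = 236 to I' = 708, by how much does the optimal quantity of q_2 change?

Δq_2* = 6.4838

MU_q_1 ∝ 5·q_1^(-3), MU_q_2 ∝ q_2^(-3), so MRS = 5·(q_2/q_1)^(3) = p_1/p_2.
Solve for the ratio: q_2/q_1 = [(1/5)·p_1/p_2]^(1/3).
Substitute q_2 = (q_2/q_1)·q_1 into the budget: q_1* = I/(p_1 + p_2·(q_2/q_1)).
Numerically q_2/q_1 = 0.602136, so q_1* = 236/(28.25 + 25.88·0.602136) = 5.384 and q_2* = 0.602136·5.384 = 3.2419.
At I' = 708: q_2* = 9.7258. Change: 9.7258 − 3.2419 = 6.4838.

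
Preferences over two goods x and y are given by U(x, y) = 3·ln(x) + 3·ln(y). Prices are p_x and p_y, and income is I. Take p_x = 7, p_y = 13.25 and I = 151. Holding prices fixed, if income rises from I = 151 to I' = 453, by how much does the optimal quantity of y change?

Demand: x*(p_x,p_y,I) = 0.5·I/p_x and y* = 0.5·I/p_y.
At p_x=7, p_y=13.25, I=151: y* = 0.5·151/13.25 = 5.6981.
At I' = 453: y* = 17.0943. Change: 17.0943 − 5.6981 = 11.3962.

Δy* = 11.3962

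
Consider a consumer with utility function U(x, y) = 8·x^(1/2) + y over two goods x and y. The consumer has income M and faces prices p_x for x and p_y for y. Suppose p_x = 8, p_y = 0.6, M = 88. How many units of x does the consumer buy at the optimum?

Utility is quasi-linear in y; the FOC for x is 4/√x = p_x/p_y.
Thus x* = (4·p_y/p_x)² — independent of M — with the rest of income spent on y.
Plugging in: x* = (4·0.6/8)² = 0.09.

x* = 0.09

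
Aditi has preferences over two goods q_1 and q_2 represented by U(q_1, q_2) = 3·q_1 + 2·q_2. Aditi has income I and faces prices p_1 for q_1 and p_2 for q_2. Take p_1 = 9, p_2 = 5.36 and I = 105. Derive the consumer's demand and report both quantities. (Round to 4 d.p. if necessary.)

q_1* = 0, q_2* = 19.5896

q_2 gives more utility per dollar, so spend all income on q_2: q_2* = I/p_2, q_1* = 0.
Numerically: q_1* = 0, q_2* = 19.5896.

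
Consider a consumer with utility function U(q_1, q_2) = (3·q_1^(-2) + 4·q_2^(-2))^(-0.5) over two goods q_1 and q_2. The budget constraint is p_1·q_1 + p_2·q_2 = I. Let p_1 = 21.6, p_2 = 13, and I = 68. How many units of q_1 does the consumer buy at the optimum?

MU_q_1 ∝ 3·q_1^(-3), MU_q_2 ∝ 4·q_2^(-3), so MRS = (3/4)·(q_2/q_1)^(3) = p_1/p_2.
Hence q_2/q_1 = ((4/3)·p_1/p_2)^(1/(3)), i.e. raised to the 1/3 power.
Substitute q_2 = (q_2/q_1)·q_1 into the budget: q_1* = I/(p_1 + p_2·(q_2/q_1)).
Numerically q_2/q_1 = 1.303616, so q_1* = 68/(21.6 + 13·1.303616) = 1.7641.

q_1* = 1.7641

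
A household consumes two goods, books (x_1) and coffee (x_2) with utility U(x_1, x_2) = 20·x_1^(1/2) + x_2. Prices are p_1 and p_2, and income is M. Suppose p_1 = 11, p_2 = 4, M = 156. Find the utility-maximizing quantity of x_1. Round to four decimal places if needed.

x_1* = 13.2231

Utility is quasi-linear in x_2; the FOC for x_1 is 10/√x_1 = p_1/p_2.
Solve: √x_1 = 10·p_2/p_1, so x_1*(p_1,p_2) = (10·p_2/p_1)², and x_2* = (M − p_1·x_1*)/p_2.
Plugging in: x_1* = (10·4/11)² = 13.2231.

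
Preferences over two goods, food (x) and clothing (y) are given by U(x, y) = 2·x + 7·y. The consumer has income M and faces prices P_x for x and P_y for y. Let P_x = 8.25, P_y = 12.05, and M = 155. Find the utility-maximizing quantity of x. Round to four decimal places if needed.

x* = 0

Linear utility — the consumer picks whichever good has higher MU/price: 2/8.25 = 0.2424 vs 7/12.05 = 0.5809.
y gives more utility per dollar, so spend all income on y: y* = M/P_y, x* = 0.
Numerically: x* = 0, y* = 12.8631.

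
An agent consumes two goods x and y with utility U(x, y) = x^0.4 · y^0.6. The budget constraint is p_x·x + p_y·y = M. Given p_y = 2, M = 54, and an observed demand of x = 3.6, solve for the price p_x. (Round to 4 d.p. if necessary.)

p_x = 6

Tangency: MRS = (2/3)·y/x = p_x/p_y.
Rearranging, p_y·y = (3/2)·p_x·x. Substituting into the budget gives p_x·x·(1 + (3/2)) = M.
Demand: x*(p_x,p_y,M) = 0.4·M/p_x and y* = 0.6·M/p_y.
Set x* = 3.6 in the demand function and solve for p_x: p_x = 6.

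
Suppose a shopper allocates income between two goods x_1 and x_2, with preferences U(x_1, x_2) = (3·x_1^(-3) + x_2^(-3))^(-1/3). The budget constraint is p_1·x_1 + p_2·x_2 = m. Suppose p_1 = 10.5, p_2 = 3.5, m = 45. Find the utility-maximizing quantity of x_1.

From the CES first-order condition, 3·(x_2/x_1)^(4) = p_1/p_2.
Hence x_2/x_1 = ((1/3)·p_1/p_2)^(1/(4)), i.e. raised to the 0.25 power.
Substitute x_2 = (x_2/x_1)·x_1 into the budget: x_1* = m/(p_1 + p_2·(x_2/x_1)).
Numerically x_2/x_1 = 1, so x_1* = 45/(10.5 + 3.5·1) = 3.2143.

x_1* = 3.2143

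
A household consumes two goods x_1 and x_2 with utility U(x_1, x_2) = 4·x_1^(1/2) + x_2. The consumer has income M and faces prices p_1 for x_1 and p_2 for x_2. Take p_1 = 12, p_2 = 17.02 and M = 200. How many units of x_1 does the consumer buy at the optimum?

x_1* = 8.0467

Utility is quasi-linear in x_2; the FOC for x_1 is 2/√x_1 = p_1/p_2.
Thus x_1* = (2·p_2/p_1)² — independent of M — with the rest of income spent on x_2.
Plugging in: x_1* = (2·17.02/12)² = 8.0467.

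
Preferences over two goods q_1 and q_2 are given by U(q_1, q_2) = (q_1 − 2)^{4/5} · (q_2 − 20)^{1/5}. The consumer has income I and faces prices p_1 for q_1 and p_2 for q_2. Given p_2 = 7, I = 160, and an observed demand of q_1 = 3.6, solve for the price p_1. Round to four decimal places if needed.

p_1 = 5

This is Cobb-Douglas in (q_1−2, q_2−20): tangency gives 0.8·p_2·(q_2−20) = 0.2·p_1·(q_1−2).
Substituting into the budget: q_1* = 2 + 0.8·(I − 2·p_1 − 20·p_2)/p_1, and q_2* = 20 + 0.2·(…)/p_2.
Set q_1* = 3.6 in the demand function and solve for p_1: p_1 = 5.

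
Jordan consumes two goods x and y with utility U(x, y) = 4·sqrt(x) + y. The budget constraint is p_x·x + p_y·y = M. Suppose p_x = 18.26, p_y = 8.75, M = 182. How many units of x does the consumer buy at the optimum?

x* = 0.9185

Set MRS = p_x/p_y: 2·x^(−1/2) = p_x/p_y.
Thus x* = (2·p_y/p_x)² — independent of M — with the rest of income spent on y.
Plugging in: x* = (2·8.75/18.26)² = 0.9185.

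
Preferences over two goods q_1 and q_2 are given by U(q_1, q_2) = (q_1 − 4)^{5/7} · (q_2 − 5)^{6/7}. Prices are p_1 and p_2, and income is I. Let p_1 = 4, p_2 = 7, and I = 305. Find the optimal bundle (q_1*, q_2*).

q_1* = 32.8636, q_2* = 24.7922

Let q_1' = q_1−4, q_2' = q_2−5. MRS = (5/6)·q_2'/q_1' = p_1/p_2.
After buying the subsistence bundle (4, 5), a share 5/11 of the remaining income goes to q_1: q_1* = 4 + 5/11·(I − 4p_1 − 5p_2)/p_1.
Discretionary income = 305 − 4·4 − 5·7 = 254; q_1* = 4 + 5/11·254/4 = 32.8636; q_2* = 5 + 6/11·254/7 = 24.7922.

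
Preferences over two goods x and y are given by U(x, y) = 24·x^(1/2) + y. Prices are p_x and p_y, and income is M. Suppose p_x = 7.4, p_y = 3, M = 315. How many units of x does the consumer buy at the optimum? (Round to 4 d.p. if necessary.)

x* = 23.6669

Set MRS = p_x/p_y: 12·x^(−1/2) = p_x/p_y.
Thus x* = (12·p_y/p_x)² — independent of M — with the rest of income spent on y.
Plugging in: x* = (12·3/7.4)² = 23.6669.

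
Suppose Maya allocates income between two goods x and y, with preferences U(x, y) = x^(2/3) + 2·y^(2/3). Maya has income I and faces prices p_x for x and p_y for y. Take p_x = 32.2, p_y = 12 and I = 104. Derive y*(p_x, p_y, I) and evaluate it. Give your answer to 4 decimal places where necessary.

y* = 8.5188

MU_x ∝ x^(-1/3), MU_y ∝ 2·y^(-1/3), so MRS = (1/2)·(y/x)^(1/3) = p_x/p_y.
Hence y/x = (2·p_x/p_y)^(1/(1/3)), i.e. raised to the 3 power.
Substitute y = (y/x)·x into the budget: x* = I/(p_x + p_y·(y/x)).
Numerically y/x = 154.565963, so x* = 104/(32.2 + 12·154.565963) = 0.0551 and y* = 154.565963·0.0551 = 8.5188.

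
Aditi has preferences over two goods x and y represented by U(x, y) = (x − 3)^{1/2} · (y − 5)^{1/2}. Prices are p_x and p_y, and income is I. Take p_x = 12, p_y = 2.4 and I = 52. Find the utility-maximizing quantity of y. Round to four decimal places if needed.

Let x' = x−3, y' = y−5. MRS = y'/x' = p_x/p_y.
After buying the subsistence bundle (3, 5), a share 0.5 of the remaining income goes to x: x* = 3 + 0.5·(I − 3p_x − 5p_y)/p_x.
Discretionary income = 52 − 3·12 − 5·2.4 = 4; y* = 5 + 0.5·4/2.4 = 5.8333.

y* = 5.8333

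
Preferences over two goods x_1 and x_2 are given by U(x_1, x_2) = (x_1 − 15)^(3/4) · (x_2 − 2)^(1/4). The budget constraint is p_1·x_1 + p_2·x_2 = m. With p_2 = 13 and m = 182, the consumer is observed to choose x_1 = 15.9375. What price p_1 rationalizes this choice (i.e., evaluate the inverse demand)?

This is Cobb-Douglas in (x_1−15, x_2−2): tangency gives 0.75·p_2·(x_2−2) = 0.25·p_1·(x_1−15).
Substituting into the budget: x_1* = 15 + 0.75·(m − 15·p_1 − 2·p_2)/p_1, and x_2* = 2 + 0.25·(…)/p_2.
Set x_1* = 15.9375 in the demand function and solve for p_1: p_1 = 9.6.

p_1 = 9.6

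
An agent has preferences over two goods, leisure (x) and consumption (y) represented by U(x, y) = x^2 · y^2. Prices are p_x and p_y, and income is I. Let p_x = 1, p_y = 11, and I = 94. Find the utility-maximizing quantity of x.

Demand: x*(p_x,p_y,I) = 0.5·I/p_x and y* = 0.5·I/p_y.
At p_x=1, p_y=11, I=94: x* = 0.5·94/1 = 47.

x* = 47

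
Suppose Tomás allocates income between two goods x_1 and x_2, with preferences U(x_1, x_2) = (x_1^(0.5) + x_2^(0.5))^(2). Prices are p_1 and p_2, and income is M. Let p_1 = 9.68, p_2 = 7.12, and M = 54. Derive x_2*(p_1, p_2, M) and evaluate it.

From the CES first-order condition, (x_2/x_1)^(0.5) = p_1/p_2.
Solve for the ratio: x_2/x_1 = [p_1/p_2]^(2).
With the ratio pinned down, the budget gives x_1* = M/(p_1 + p_2·(x_2/x_1)) and x_2* = (x_2/x_1)·x_1*.
Numerically x_2/x_1 = 1.848378, so x_1* = 54/(9.68 + 7.12·1.848378) = 2.3642 and x_2* = 1.848378·2.3642 = 4.37.

x_2* = 4.37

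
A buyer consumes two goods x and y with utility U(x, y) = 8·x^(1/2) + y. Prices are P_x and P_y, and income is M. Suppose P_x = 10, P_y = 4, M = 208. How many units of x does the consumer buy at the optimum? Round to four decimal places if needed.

x* = 2.56

Set MRS = P_x/P_y: 4·x^(−1/2) = P_x/P_y.
Thus x* = (4·P_y/P_x)² — independent of M — with the rest of income spent on y.
Plugging in: x* = (4·4/10)² = 2.56.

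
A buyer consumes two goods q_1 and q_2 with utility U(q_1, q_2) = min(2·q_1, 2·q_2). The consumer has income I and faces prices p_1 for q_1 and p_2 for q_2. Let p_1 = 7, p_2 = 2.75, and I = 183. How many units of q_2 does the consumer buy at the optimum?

Leontief preferences: the optimum is at the kink where q_1/2 = q_2/2, i.e. q_2 = q_1.
Budget: p_1·q_1 + p_2·q_1 = I, so (2·p_1 + 2·p_2)·q_1 = 2·I.
Demand: q_1*(p_1,p_2,I) = 2·I/(2·p_1 + 2·p_2), q_2* = 2·I/(2·p_1 + 2·p_2).
Here 2·7 + 2·2.75 = 19.5, giving q_2* = 18.7692.

q_2* = 18.7692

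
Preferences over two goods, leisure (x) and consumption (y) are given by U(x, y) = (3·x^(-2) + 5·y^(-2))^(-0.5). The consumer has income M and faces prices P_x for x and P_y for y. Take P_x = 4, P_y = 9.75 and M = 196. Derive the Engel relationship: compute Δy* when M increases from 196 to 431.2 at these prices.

MRS = MU_x/MU_y = (3/5)·(y/x)^(3). Set equal to P_x/P_y.
Hence y/x = ((5/3)·P_x/P_y)^(1/(3)), i.e. raised to the 1/3 power.
Substitute y = (y/x)·x into the budget: x* = M/(P_x + P_y·(y/x)).
Numerically y/x = 0.880984, so x* = 196/(4 + 9.75·0.880984) = 15.5684 and y* = 0.880984·15.5684 = 13.7155.
At M' = 431.2: y* = 30.1742. Change: 30.1742 − 13.7155 = 16.4586.

Δy* = 16.4586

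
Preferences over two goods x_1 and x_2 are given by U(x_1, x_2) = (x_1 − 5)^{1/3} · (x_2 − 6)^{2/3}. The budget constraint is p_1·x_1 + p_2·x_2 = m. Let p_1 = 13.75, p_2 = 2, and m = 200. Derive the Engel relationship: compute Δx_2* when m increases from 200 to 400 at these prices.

Discretionary income = 200 − 5·13.75 − 6·2 = 119.25; x_2* = 6 + 2/3·119.25/2 = 45.75.
At m' = 400: x_2* = 112.4167. Change: 112.4167 − 45.75 = 66.6667.

Δx_2* = 66.6667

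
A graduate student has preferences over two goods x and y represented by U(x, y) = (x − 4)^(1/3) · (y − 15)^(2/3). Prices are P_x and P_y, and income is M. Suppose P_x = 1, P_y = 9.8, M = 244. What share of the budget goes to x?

share on x = 0.1434

This is Cobb-Douglas in (x−4, y−15): tangency gives 1/3·P_y·(y−15) = 2/3·P_x·(x−4).
After buying the subsistence bundle (4, 15), a share 1/3 of the remaining income goes to x: x* = 4 + 1/3·(M − 4P_x − 15P_y)/P_x.
Discretionary income = 244 − 4·1 − 15·9.8 = 93; x* = 4 + 1/3·93/1 = 35; y* = 15 + 2/3·93/9.8 = 21.3265.
Expenditure on x: 1·35 = 35; share = 0.1434.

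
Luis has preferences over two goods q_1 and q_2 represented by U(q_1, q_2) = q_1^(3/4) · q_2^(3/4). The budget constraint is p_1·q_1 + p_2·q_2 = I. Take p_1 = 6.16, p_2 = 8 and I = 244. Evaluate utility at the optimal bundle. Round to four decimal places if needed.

Tangency: MRS = q_2/q_1 = p_1/p_2.
Rearranging, p_2·q_2 = p_1·q_1. Substituting into the budget gives p_1·q_1·(1 + 1) = I.
Demand: q_1*(p_1,p_2,I) = 0.5·I/p_1 and q_2* = 0.5·I/p_2.
At p_1=6.16, p_2=8, I=244: q_1* = 0.5·244/6.16 = 19.8052, q_2* = 15.25.
Utility at the optimum: U(19.8052, 15.25) = 72.4497.

V = 72.4497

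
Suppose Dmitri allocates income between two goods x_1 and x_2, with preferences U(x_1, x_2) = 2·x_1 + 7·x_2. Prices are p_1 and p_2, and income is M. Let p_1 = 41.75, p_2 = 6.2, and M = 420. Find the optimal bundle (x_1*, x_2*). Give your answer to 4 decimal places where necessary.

Linear utility — the consumer picks whichever good has higher MU/price: 2/41.75 = 0.0479 vs 7/6.2 = 1.129.
x_2 gives more utility per dollar, so spend all income on x_2: x_2* = M/p_2, x_1* = 0.
Numerically: x_1* = 0, x_2* = 67.7419.

x_1* = 0, x_2* = 67.7419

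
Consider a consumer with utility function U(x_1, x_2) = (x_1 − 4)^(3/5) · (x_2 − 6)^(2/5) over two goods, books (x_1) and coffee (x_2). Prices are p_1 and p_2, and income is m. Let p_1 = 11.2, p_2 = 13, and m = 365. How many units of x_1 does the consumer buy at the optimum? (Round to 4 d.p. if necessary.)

x_1* = 16.975

Let x_1' = x_1−4, x_2' = x_2−6. MRS = (3/2)·x_2'/x_1' = p_1/p_2.
Substituting into the budget: x_1* = 4 + 0.6·(m − 4·p_1 − 6·p_2)/p_1, and x_2* = 6 + 0.4·(…)/p_2.
Discretionary income = 365 − 4·11.2 − 6·13 = 242.2; x_1* = 4 + 0.6·242.2/11.2 = 16.975.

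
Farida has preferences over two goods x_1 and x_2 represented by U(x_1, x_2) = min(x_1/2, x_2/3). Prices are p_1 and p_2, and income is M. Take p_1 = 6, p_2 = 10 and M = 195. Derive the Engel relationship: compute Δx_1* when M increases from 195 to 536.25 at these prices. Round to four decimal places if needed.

Δx_1* = 16.25

With perfect complements, no substitution: consume in ratio x_1:x_2 = 2:3.
Budget: p_1·x_1 + p_2·(3/2)·x_1 = M, so (2·p_1 + 3·p_2)·x_1 = 2·M.
Demand: x_1*(p_1,p_2,M) = 2·M/(2·p_1 + 3·p_2), x_2* = 3·M/(2·p_1 + 3·p_2).
Here 2·6 + 3·10 = 42, giving x_1* = 9.2857.
At M' = 536.25: x_1* = 25.5357. Change: 25.5357 − 9.2857 = 16.25.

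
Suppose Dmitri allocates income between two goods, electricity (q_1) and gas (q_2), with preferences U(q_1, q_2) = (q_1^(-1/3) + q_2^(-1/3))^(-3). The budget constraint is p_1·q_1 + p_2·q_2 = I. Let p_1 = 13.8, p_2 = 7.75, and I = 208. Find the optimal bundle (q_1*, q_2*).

q_1* = 8.0788, q_2* = 12.4532

MU_q_1 ∝ q_1^(-4/3), MU_q_2 ∝ q_2^(-4/3), so MRS = (q_2/q_1)^(4/3) = p_1/p_2.
Hence q_2/q_1 = (p_1/p_2)^(1/(4/3)), i.e. raised to the 0.75 power.
With the ratio pinned down, the budget gives q_1* = I/(p_1 + p_2·(q_2/q_1)) and q_2* = (q_2/q_1)·q_1*.
Numerically q_2/q_1 = 1.541463, so q_1* = 208/(13.8 + 7.75·1.541463) = 8.0788 and q_2* = 1.541463·8.0788 = 12.4532.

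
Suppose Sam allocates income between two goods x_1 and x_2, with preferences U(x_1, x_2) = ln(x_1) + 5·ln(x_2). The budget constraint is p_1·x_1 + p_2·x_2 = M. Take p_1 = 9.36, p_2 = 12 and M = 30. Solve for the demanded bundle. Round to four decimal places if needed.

At p_1=9.36, p_2=12, M=30: x_1* = 1/6·30/9.36 = 0.5342, x_2* = 2.0833.

x_1* = 0.5342, x_2* = 2.0833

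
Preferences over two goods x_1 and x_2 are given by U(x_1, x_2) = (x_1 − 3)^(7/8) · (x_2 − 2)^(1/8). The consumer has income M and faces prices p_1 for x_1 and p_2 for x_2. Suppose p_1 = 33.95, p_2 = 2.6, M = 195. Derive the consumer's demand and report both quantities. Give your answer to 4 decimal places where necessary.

x_1* = 5.2668, x_2* = 6.2284

This is Cobb-Douglas in (x_1−3, x_2−2): tangency gives 0.875·p_2·(x_2−2) = 0.125·p_1·(x_1−3).
After buying the subsistence bundle (3, 2), a share 0.875 of the remaining income goes to x_1: x_1* = 3 + 0.875·(M − 3p_1 − 2p_2)/p_1.
Discretionary income = 195 − 3·33.95 − 2·2.6 = 87.95; x_1* = 3 + 0.875·87.95/33.95 = 5.2668; x_2* = 2 + 0.125·87.95/2.6 = 6.2284.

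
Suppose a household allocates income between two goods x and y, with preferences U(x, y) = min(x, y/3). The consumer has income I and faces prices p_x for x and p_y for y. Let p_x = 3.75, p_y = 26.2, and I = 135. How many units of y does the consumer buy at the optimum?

y* = 4.918

With perfect complements, no substitution: consume in ratio x:y = 1:3.
Budget: p_x·x + p_y·3·x = I, so (p_x + 3·p_y)·x = I.
Demand: x*(p_x,p_y,I) = I/(p_x + 3·p_y), y* = 3·I/(p_x + 3·p_y).
Here 3.75 + 3·26.2 = 82.35, giving y* = 4.918.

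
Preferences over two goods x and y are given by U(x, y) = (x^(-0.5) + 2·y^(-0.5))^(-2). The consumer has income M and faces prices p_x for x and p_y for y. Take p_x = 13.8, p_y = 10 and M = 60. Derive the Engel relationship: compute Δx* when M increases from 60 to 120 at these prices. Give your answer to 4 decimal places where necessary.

MU_x ∝ x^(-1.5), MU_y ∝ 2·y^(-1.5), so MRS = (1/2)·(y/x)^(1.5) = p_x/p_y.
Solve for the ratio: y/x = [2·p_x/p_y]^(2/3).
With the ratio pinned down, the budget gives x* = M/(p_x + p_y·(y/x)) and y* = (y/x)·x*.
Numerically y/x = 1.967612, so x* = 60/(13.8 + 10·1.967612) = 1.7923.
At M' = 120: x* = 3.5846. Change: 3.5846 − 1.7923 = 1.7923.

Δx* = 1.7923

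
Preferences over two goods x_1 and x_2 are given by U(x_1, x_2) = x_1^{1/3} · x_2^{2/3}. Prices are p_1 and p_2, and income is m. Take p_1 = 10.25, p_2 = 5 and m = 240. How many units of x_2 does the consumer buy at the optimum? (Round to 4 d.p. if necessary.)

x_2* = 32

MU_x_1/MU_x_2 = (1/3·x_2)/(2/3·x_1); tangency sets this equal to p_1/p_2.
So 1/3·p_2·x_2 = 2/3·p_1·x_1; combined with the budget, a share 1/3 of income goes to x_1.
Demand: x_1*(p_1,p_2,m) = 1/3·m/p_1 and x_2* = 2/3·m/p_2.
At p_1=10.25, p_2=5, m=240: x_2* = 2/3·240/5 = 32.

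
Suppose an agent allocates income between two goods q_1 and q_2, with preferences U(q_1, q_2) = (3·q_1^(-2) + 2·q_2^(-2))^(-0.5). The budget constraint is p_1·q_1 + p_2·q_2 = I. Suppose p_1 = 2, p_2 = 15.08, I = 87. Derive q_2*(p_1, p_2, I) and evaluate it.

Numerically q_2/q_1 = 0.445498, so q_1* = 87/(2 + 15.08·0.445498) = 9.9792 and q_2* = 0.445498·9.9792 = 4.4457.

q_2* = 4.4457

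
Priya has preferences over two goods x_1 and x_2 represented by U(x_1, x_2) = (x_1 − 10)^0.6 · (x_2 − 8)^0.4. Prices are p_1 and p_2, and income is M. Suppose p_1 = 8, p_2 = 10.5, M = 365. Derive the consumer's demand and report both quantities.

Let x_1' = x_1−10, x_2' = x_2−8. MRS = (3/2)·x_2'/x_1' = p_1/p_2.
After buying the subsistence bundle (10, 8), a share 0.6 of the remaining income goes to x_1: x_1* = 10 + 0.6·(M − 10p_1 − 8p_2)/p_1.
Discretionary income = 365 − 10·8 − 8·10.5 = 201; x_1* = 10 + 0.6·201/8 = 25.075; x_2* = 8 + 0.4·201/10.5 = 15.6571.

x_1* = 25.075, x_2* = 15.6571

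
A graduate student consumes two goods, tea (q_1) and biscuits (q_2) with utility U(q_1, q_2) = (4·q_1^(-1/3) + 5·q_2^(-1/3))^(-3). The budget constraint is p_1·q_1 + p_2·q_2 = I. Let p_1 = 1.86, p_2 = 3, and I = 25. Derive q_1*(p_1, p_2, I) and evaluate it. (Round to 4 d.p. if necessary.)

q_1* = 5.7631

MU_q_1 ∝ 4·q_1^(-4/3), MU_q_2 ∝ 5·q_2^(-4/3), so MRS = (4/5)·(q_2/q_1)^(4/3) = p_1/p_2.
Solve for the ratio: q_2/q_1 = [(5/4)·p_1/p_2]^(0.75).
With the ratio pinned down, the budget gives q_1* = I/(p_1 + p_2·(q_2/q_1)) and q_2* = (q_2/q_1)·q_1*.
Numerically q_2/q_1 = 0.825993, so q_1* = 25/(1.86 + 3·0.825993) = 5.7631.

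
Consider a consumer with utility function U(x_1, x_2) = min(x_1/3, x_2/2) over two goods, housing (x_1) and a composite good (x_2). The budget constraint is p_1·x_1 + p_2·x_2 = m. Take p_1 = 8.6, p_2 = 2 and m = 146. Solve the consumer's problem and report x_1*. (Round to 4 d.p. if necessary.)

Leontief preferences: the optimum is at the kink where x_1/3 = x_2/2, i.e. x_2 = (2/3)·x_1.
Budget: p_1·x_1 + p_2·(2/3)·x_1 = m, so (3·p_1 + 2·p_2)·x_1 = 3·m.
Demand: x_1*(p_1,p_2,m) = 3·m/(3·p_1 + 2·p_2), x_2* = 2·m/(3·p_1 + 2·p_2).
Here 3·8.6 + 2·2 = 29.8, giving x_1* = 14.698.

x_1* = 14.698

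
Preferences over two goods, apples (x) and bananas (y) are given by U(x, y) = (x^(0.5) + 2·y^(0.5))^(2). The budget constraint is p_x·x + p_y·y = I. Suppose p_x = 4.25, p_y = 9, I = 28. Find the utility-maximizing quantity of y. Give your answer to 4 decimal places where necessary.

From the CES first-order condition, (1/2)·(y/x)^(0.5) = p_x/p_y.
Hence y/x = (2·p_x/p_y)^(1/(0.5)), i.e. raised to the 2 power.
Substitute y = (y/x)·x into the budget: x* = I/(p_x + p_y·(y/x)).
Numerically y/x = 0.891975, so x* = 28/(4.25 + 9·0.891975) = 2.2805 and y* = 0.891975·2.2805 = 2.0342.

y* = 2.0342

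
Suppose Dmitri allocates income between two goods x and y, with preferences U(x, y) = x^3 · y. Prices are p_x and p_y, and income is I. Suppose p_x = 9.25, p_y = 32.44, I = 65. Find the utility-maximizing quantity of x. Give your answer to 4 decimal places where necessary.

The MRS is 3·y/x. Set MRS = p_x/p_y.
Rearranging, p_y·y = (1/3)·p_x·x. Substituting into the budget gives p_x·x·(1 + (1/3)) = I.
Demand: x*(p_x,p_y,I) = 0.75·I/p_x and y* = 0.25·I/p_y.
At p_x=9.25, p_y=32.44, I=65: x* = 0.75·65/9.25 = 5.2703.

x* = 5.2703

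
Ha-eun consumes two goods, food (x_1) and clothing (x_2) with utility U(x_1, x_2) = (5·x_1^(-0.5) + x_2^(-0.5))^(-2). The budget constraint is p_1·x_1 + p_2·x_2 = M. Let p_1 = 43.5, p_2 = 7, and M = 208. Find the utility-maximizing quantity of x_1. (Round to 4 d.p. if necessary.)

With the ratio pinned down, the budget gives x_1* = M/(p_1 + p_2·(x_2/x_1)) and x_2* = (x_2/x_1)·x_1*.
Numerically x_2/x_1 = 1.155972, so x_1* = 208/(43.5 + 7·1.155972) = 4.0316.

x_1* = 4.0316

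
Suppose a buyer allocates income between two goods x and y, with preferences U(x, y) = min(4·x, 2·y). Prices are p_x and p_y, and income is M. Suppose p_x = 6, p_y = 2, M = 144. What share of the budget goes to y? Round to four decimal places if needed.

share on y = 0.4

Demand: x*(p_x,p_y,M) = 2·M/(2·p_x + 4·p_y), y* = 4·M/(2·p_x + 4·p_y).
Here 2·6 + 4·2 = 20, giving x* = 14.4 and y* = 28.8.
Expenditure on y: 2·28.8 = 57.6; share = 0.4.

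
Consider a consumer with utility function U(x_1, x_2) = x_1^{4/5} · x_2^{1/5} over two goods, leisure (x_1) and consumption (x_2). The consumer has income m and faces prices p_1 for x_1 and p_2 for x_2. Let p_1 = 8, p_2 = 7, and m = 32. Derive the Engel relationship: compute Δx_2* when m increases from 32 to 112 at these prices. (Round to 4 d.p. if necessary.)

Δx_2* = 2.2857

MU_x_1/MU_x_2 = (0.8·x_2)/(0.2·x_1); tangency sets this equal to p_1/p_2.
Rearranging, p_2·x_2 = (1/4)·p_1·x_1. Substituting into the budget gives p_1·x_1·(1 + (1/4)) = m.
Demand: x_1*(p_1,p_2,m) = 0.8·m/p_1 and x_2* = 0.2·m/p_2.
At p_1=8, p_2=7, m=32: x_2* = 0.2·32/7 = 0.9143.
At m' = 112: x_2* = 3.2. Change: 3.2 − 0.9143 = 2.2857.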